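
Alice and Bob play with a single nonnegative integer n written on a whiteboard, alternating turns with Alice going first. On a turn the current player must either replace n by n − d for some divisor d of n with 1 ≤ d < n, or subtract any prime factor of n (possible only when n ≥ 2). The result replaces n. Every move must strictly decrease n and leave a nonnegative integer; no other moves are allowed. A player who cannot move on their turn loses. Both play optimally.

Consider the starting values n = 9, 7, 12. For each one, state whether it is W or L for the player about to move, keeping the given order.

Positions with no move are L. A position that does have a move is losing for the player to move precisely when every available move leads to a winning position for the opponent. Fill in the labels:
n=0: no move → L
n=1: no move → L
n=2: →0(L), so W
n=3: →0(L), so W
n=4: →2(W), 3(W) — all W, so L
n=5: →0(L), so W
n=6: →4(L), so W
n=7: →0(L), so W
n=8: →4(L), so W
n=9: →6(W), 8(W) — all W, so L
n=10: →9(L), so W
n=11: →0(L), so W
n=12: →9(L), so W

9: L, 7: W, 12: W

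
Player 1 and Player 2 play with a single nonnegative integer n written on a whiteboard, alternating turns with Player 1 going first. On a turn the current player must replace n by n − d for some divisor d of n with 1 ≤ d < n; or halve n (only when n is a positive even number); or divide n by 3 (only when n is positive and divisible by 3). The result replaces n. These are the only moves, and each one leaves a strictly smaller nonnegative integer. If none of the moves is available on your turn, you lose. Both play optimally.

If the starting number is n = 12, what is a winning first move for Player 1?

Move to 4.

Label each position W (a win for the player to move) or L (a loss). A position with no legal move is L; any other position is W exactly when some move reaches an L, and L when every move reaches a W.
n=0: no move → L
n=1: no move → L
n=2: W (go to 1, an L position)
n=3: W (go to 1, an L position)
n=4: L (options 2(W), 3(W) are all W)
n=5: W (go to 4, an L position)
n=6: W (go to 4, an L position)
n=7: L (sole option 6(W) is W)
n=8: W (go to 4, an L position)
n=9: L (options 3(W), 6(W), 8(W) are all W)
n=10: W (go to 9, an L position)
n=11: L (sole option 10(W) is W)
n=12: W (go to 4, an L position)
From 12, the L positions reachable in one move are: 4, 9, 11. Any move reaching one of these is winning.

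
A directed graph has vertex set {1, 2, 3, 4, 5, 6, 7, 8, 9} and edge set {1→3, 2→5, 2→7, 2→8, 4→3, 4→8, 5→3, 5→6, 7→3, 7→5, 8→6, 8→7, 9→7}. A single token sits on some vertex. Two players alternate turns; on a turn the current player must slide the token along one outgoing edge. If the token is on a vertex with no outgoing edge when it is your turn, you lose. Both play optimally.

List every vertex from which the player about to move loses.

Compute win/loss labels from the base case upward. A position with no move is L. Any other position is W if it can reach an L in one move, else L.
Every edge goes from a vertex to one that appears earlier in the order 6, 3, 5, 7, 8, 2, 9, 4, 1, so processing vertices in that order labels each vertex after all of its successors.
6: no outgoing edge → L
3: no outgoing edge → L
5: W (go to 3, an L position)
7: W (go to 3, an L position)
8: W (go to 6, an L position)
2: L (options 8(W), 7(W), 5(W) are all W)
9: L (sole option 7(W) is W)
4: W (go to 3, an L position)
1: W (go to 3, an L position)
Reading off the rows marked L gives the requested list; there are 4 such vertices.

2, 3, 6, 9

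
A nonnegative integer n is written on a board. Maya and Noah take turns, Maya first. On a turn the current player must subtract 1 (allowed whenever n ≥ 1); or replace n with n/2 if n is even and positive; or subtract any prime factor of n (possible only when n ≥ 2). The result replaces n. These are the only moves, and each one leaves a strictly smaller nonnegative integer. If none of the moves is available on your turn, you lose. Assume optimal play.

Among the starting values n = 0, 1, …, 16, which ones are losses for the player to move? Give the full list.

Use the standard recursion: the mover loses at a terminal position; elsewhere, the mover wins exactly when some move hands the opponent an L position.
n=0: no move → L
n=1: reaches L-position 0 → W
n=2: reaches L-position 0 → W
n=3: reaches L-position 0 → W
n=4: only reaches 2(W), 3(W), all W → L
n=5: reaches L-position 0 → W
n=6: reaches L-position 4 → W
n=7: reaches L-position 0 → W
n=8: reaches L-position 4 → W
n=9: only reaches 6(W), 8(W), all W → L
n=10: reaches L-position 9 → W
n=11: reaches L-position 0 → W
n=12: reaches L-position 9 → W
n=13: reaches L-position 0 → W
n=14: only reaches 7(W), 12(W), 13(W), all W → L
n=15: reaches L-position 14 → W
n=16: reaches L-position 14 → W
The losing starting values of n are exactly the entries labelled L in this table (4 of them).

0, 4, 9, 14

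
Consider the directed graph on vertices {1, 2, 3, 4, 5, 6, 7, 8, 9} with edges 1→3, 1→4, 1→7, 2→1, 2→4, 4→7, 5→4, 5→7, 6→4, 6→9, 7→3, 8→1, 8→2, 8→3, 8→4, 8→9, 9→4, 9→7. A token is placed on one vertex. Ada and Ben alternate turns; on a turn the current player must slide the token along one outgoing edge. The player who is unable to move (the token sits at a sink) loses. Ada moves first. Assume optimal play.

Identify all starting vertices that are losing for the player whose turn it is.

3, 4

Compute win/loss labels from the base case upward. A position with no move is L. Any other position is W if it can reach an L in one move, else L.
Every edge goes from a vertex to one that appears earlier in the order 3, 7, 4, 1, 2, 5, 9, 6, 8, so processing vertices in that order labels each vertex after all of its successors.
3: no outgoing edge → L
7: can move to 3, which is L ⇒ W
4: the only move is to 7(W), a W ⇒ L
1: can move to 4, which is L ⇒ W
2: can move to 4, which is L ⇒ W
5: can move to 4, which is L ⇒ W
9: can move to 4, which is L ⇒ W
6: can move to 4, which is L ⇒ W
8: can move to 4, which is L ⇒ W
The losing starting vertices are exactly the entries labelled L in this table (2 of them).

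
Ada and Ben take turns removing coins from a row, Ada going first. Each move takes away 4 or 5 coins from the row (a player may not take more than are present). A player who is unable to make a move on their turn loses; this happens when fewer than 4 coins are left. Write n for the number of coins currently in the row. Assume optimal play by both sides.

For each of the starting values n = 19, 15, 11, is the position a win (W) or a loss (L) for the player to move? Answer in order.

19: L, 15: W, 11: L

Classify positions by backward induction: terminal positions (no move available) are L. From any other position, the mover wins iff some move reaches an L.
n=0: no move → L
n=1: no move → L
n=2: no move → L
n=3: no move → L
n=4: reaches L-position 0 → W
n=5: reaches L-position 1 → W
n=6: reaches L-position 2 → W
n=7: reaches L-position 3 → W
n=8: reaches L-position 3 → W
n=9: only reaches 5(W), 4(W), all W → L
n=10: only reaches 6(W), 5(W), all W → L
n=11: only reaches 7(W), 6(W), all W → L
n=12: only reaches 8(W), 7(W), all W → L
n=13: reaches L-position 9 → W
n=14: reaches L-position 10 → W
n=15: reaches L-position 11 → W
n=16: reaches L-position 12 → W
n=17: reaches L-position 12 → W
n=18: only reaches 14(W), 13(W), all W → L
n=19: only reaches 15(W), 14(W), all W → L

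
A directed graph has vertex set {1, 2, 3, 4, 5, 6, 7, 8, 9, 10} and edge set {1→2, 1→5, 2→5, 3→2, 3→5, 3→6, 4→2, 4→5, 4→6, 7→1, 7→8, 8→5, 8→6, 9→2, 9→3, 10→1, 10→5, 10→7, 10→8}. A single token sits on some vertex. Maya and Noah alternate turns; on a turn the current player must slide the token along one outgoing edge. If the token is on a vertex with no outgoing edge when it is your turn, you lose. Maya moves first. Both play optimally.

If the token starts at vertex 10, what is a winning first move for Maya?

Positions with no move are L. A position that does have a move is losing for the player to move precisely when every available move leads to a winning position for the opponent. Fill in the labels:
Every edge goes from a vertex to one that appears earlier in the order 5, 6, 2, 8, 4, 3, 9, 1, 7, 10, so processing vertices in that order labels each vertex after all of its successors.
5: no outgoing edge → L
6: no outgoing edge → L
2: W (go to 5, an L position)
8: W (go to 6, an L position)
4: W (go to 6, an L position)
3: W (go to 6, an L position)
9: L (options 3(W), 2(W) are all W)
1: W (go to 5, an L position)
7: L (options 1(W), 8(W) are all W)
10: W (go to 7, an L position)
From 10, the L positions reachable in one move are: 7, 5. Any move reaching one of these is winning.

Move to 7.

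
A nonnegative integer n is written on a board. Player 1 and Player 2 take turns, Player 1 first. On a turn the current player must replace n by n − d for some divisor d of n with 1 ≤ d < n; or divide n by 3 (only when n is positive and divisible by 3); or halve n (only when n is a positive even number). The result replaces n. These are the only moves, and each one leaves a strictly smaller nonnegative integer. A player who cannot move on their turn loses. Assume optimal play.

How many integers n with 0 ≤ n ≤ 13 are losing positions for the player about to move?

Work bottom-up. With no move the player to move loses. Otherwise the position is W if at least one move leads to an L position for the opponent, and L if every move leads to a W.
n=0: no move → L
n=1: no move → L
n=2: →1(L), so W
n=3: →1(L), so W
n=4: →2(W), 3(W) — all W, so L
n=5: →4(L), so W
n=6: →4(L), so W
n=7: →6(W) only, which is W, so L
n=8: →4(L), so W
n=9: →3(W), 6(W), 8(W) — all W, so L
n=10: →9(L), so W
n=11: →10(W) only, which is W, so L
n=12: →4(L), so W
n=13: →12(W) only, which is W, so L
L entries with 0 ≤ n ≤ 13: n = 0, 1, 4, 7, 9, 11, 13; that makes 7.

7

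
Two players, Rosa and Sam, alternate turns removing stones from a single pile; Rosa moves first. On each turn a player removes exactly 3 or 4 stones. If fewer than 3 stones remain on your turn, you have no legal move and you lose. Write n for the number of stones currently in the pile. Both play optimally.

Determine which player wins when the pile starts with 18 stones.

Rosa wins.

Positions with no move are L. A position that does have a move is losing for the player to move precisely when every available move leads to a winning position for the opponent. Fill in the labels:
n=0: no move → L
n=1: no move → L
n=2: no move → L
n=3: can move to 0, which is L ⇒ W
n=4: can move to 1, which is L ⇒ W
n=5: can move to 2, which is L ⇒ W
n=6: can move to 2, which is L ⇒ W
n=7: moves to 4(W), 3(W); every one is W ⇒ L
n=8: moves to 5(W), 4(W); every one is W ⇒ L
n=9: moves to 6(W), 5(W); every one is W ⇒ L
n=10: can move to 7, which is L ⇒ W
n=11: can move to 8, which is L ⇒ W
n=12: can move to 9, which is L ⇒ W
n=13: can move to 9, which is L ⇒ W
n=14: moves to 11(W), 10(W); every one is W ⇒ L
n=15: moves to 12(W), 11(W); every one is W ⇒ L
n=16: moves to 13(W), 12(W); every one is W ⇒ L
n=17: can move to 14, which is L ⇒ W
n=18: can move to 15, which is L ⇒ W
From 18 Rosa can remove 3, leaving 15, reaching an L position.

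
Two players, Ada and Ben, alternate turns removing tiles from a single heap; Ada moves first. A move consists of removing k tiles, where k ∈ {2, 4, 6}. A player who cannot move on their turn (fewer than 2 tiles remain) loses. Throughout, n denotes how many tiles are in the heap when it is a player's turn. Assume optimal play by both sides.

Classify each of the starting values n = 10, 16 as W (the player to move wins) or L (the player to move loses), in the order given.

Compute win/loss labels from the base case upward. A position with no move is L. Any other position is W if it can reach an L in one move, else L.
n=0: no move → L
n=1: no move → L
n=2: →0(L), so W
n=3: →1(L), so W
n=4: →0(L), so W
n=5: →1(L), so W
n=6: →0(L), so W
n=7: →1(L), so W
n=8: →6(W), 4(W), 2(W) — all W, so L
n=9: →7(W), 5(W), 3(W) — all W, so L
n=10: →8(L), so W
n=11: →9(L), so W
n=12: →8(L), so W
n=13: →9(L), so W
n=14: →8(L), so W
n=15: →9(L), so W
n=16: →14(W), 12(W), 10(W) — all W, so L

10: W, 16: L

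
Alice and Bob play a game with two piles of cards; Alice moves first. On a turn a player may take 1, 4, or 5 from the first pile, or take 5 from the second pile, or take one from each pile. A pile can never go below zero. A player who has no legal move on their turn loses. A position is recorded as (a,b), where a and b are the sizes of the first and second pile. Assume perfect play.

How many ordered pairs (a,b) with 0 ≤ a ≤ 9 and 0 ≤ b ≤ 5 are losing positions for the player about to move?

Work bottom-up. With no move the player to move loses. Otherwise the position is W if at least one move leads to an L position for the opponent, and L if every move leads to a W.
Every move lowers a or b (never raises either), so fill the grid row by row in increasing a, and left to right within a row: each cell's successors are then already labelled.
      b=0  b=1  b=2  b=3  b=4  b=5
a=0:    L    L    L    L    L    W
a=1:    W    W    W    W    W    W
a=2:    L    L    L    L    L    W
a=3:    W    W    W    W    W    W
a=4:    W    W    W    W    W    L
a=5:    W    W    W    W    W    W
a=6:    W    W    W    W    W    L
a=7:    W    W    W    W    W    W
a=8:    L    L    L    L    L    W
a=9:    W    W    W    W    W    W
Cells with no legal move (terminal, hence L): (0,0), (0,1), (0,2), (0,3), (0,4).
The remaining L cells, each justified by listing all of its moves:
(2,0): →(1,0)(W) only, which is W, so L
(2,1): →(1,1)(W), (1,0)(W) — all W, so L
(2,2): →(1,2)(W), (1,1)(W) — all W, so L
(2,3): →(1,3)(W), (1,2)(W) — all W, so L
(2,4): →(1,4)(W), (1,3)(W) — all W, so L
(4,5): →(3,5)(W), (0,5)(W), (4,0)(W), (3,4)(W) — all W, so L
(6,5): →(5,5)(W), (2,5)(W), (1,5)(W), (6,0)(W), (5,4)(W) — all W, so L
(8,0): →(7,0)(W), (4,0)(W), (3,0)(W) — all W, so L
(8,1): →(7,1)(W), (4,1)(W), (3,1)(W), (7,0)(W) — all W, so L
(8,2): →(7,2)(W), (4,2)(W), (3,2)(W), (7,1)(W) — all W, so L
(8,3): →(7,3)(W), (4,3)(W), (3,3)(W), (7,2)(W) — all W, so L
(8,4): →(7,4)(W), (4,4)(W), (3,4)(W), (7,3)(W) — all W, so L
Every other cell has at least one move into one of the L cells above, so it is W.
L cells per row: a=0: 5, a=1: 0, a=2: 5, a=3: 0, a=4: 1, a=5: 0, a=6: 1, a=7: 0, a=8: 5, a=9: 0; total 17.

17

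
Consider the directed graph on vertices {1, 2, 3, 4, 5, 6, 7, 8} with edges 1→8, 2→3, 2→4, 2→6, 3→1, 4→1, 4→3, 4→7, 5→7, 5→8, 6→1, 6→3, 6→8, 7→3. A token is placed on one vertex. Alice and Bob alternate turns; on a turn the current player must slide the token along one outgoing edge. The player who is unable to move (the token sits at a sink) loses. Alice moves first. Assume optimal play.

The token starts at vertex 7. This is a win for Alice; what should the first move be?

Positions with no move are L. A position that does have a move is losing for the player to move precisely when every available move leads to a winning position for the opponent. Fill in the labels:
Every edge goes from a vertex to one that appears earlier in the order 8, 1, 3, 7, 5, 4, 6, 2, so processing vertices in that order labels each vertex after all of its successors.
8: no outgoing edge → L
1: reaches L-position 8 → W
3: only reaches 1(W), which is W → L
7: reaches L-position 3 → W
5: reaches L-position 8 → W
4: reaches L-position 3 → W
6: reaches L-position 3 → W
2: reaches L-position 3 → W
From 7, the L positions reachable in one move are: 3.

Move to 3.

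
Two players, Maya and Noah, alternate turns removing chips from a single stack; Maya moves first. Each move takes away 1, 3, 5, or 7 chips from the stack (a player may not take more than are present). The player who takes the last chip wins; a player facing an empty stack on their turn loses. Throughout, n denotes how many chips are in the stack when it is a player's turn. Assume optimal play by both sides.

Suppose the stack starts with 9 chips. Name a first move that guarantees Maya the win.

Remove 1, leaving 8.

Compute win/loss labels from the base case upward. A position with no move is L. Any other position is W if it can reach an L in one move, else L.
n=0: no move → L
n=1: can move to 0, which is L ⇒ W
n=2: the only move is to 1(W), a W ⇒ L
n=3: can move to 2, which is L ⇒ W
n=4: moves to 3(W), 1(W); every one is W ⇒ L
n=5: can move to 4, which is L ⇒ W
n=6: moves to 5(W), 3(W), 1(W); every one is W ⇒ L
n=7: can move to 6, which is L ⇒ W
n=8: moves to 7(W), 5(W), 3(W), 1(W); every one is W ⇒ L
n=9: can move to 8, which is L ⇒ W
From 9, the L positions reachable in one move are: 8, 6, 4, 2. Any move reaching one of these is winning.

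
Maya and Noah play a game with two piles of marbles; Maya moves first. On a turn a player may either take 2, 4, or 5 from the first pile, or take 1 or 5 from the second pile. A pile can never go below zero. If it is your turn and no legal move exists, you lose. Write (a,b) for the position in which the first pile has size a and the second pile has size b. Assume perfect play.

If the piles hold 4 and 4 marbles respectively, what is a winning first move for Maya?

Compute win/loss labels from the base case upward. A position with no move is L. Any other position is W if it can reach an L in one move, else L.
No move ever increases a pile, so every position that can arise here has a ≤ 4 and b ≤ 4; it is enough to label the cells with 0 ≤ a ≤ 4 and 0 ≤ b ≤ 4.
Every move lowers a or b (never raises either), so fill the grid row by row in increasing a, and left to right within a row: each cell's successors are then already labelled.
      b=0  b=1  b=2  b=3  b=4
a=0:    L    W    L    W    L
a=1:    L    W    L    W    L
a=2:    W    L    W    L    W
a=3:    W    L    W    L    W
a=4:    W    W    W    W    W
Cells with no legal move (terminal, hence L): (0,0), (1,0).
The remaining L cells, each justified by listing all of its moves:
(0,2): only reaches (0,1)(W), which is W → L
(0,4): only reaches (0,3)(W), which is W → L
(1,2): only reaches (1,1)(W), which is W → L
(1,4): only reaches (1,3)(W), which is W → L
(2,1): only reaches (0,1)(W), (2,0)(W), all W → L
(2,3): only reaches (0,3)(W), (2,2)(W), all W → L
(3,1): only reaches (1,1)(W), (3,0)(W), all W → L
(3,3): only reaches (1,3)(W), (3,2)(W), all W → L
Every other cell has at least one move into one of the L cells above, so it is W.
From (4,4), the L positions reachable in one move are: (0,4).

Move to (0,4).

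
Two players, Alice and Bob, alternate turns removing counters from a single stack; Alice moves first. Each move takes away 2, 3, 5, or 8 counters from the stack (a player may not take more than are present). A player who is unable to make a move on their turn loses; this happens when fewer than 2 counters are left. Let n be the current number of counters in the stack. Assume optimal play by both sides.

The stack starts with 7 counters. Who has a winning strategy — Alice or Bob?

Label each position W (a win for the player to move) or L (a loss). A position with no legal move is L; any other position is W exactly when some move reaches an L, and L when every move reaches a W.
n=0: no move → L
n=1: no move → L
n=2: W (go to 0, an L position)
n=3: W (go to 1, an L position)
n=4: W (go to 1, an L position)
n=5: W (go to 0, an L position)
n=6: W (go to 1, an L position)
n=7: L (options 5(W), 4(W), 2(W) are all W)
The starting position 7 is L: whatever Alice does, the opponent receives a W position.

Bob wins.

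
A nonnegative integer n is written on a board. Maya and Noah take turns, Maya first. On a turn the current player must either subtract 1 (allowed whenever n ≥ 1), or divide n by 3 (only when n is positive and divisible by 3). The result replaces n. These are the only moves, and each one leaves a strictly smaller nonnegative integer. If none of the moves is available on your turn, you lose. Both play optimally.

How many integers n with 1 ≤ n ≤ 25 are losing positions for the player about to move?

Build the W/L table. Terminal = L. A non-terminal position is W if it has a move to some L; otherwise it is L.
n=0: no move → L
n=1: W (go to 0, an L position)
n=2: L (sole option 1(W) is W)
n=3: W (go to 2, an L position)
n=4: L (sole option 3(W) is W)
n=5: W (go to 4, an L position)
n=6: W (go to 2, an L position)
n=7: L (sole option 6(W) is W)
n=8: W (go to 7, an L position)
n=9: L (options 3(W), 8(W) are all W)
n=10: W (go to 9, an L position)
n=11: L (sole option 10(W) is W)
n=12: W (go to 4, an L position)
n=13: L (sole option 12(W) is W)
n=14: W (go to 13, an L position)
n=15: L (options 5(W), 14(W) are all W)
n=16: W (go to 15, an L position)
n=17: L (sole option 16(W) is W)
n=18: W (go to 17, an L position)
n=19: L (sole option 18(W) is W)
n=20: W (go to 19, an L position)
n=21: W (go to 7, an L position)
n=22: L (sole option 21(W) is W)
n=23: W (go to 22, an L position)
n=24: L (options 8(W), 23(W) are all W)
n=25: W (go to 24, an L position)
L entries with 1 ≤ n ≤ 25 (n=0 is outside the asked range and is not counted): n = 2, 4, 7, 9, 11, 13, 15, 17, 19, 22, 24; that makes 11.

11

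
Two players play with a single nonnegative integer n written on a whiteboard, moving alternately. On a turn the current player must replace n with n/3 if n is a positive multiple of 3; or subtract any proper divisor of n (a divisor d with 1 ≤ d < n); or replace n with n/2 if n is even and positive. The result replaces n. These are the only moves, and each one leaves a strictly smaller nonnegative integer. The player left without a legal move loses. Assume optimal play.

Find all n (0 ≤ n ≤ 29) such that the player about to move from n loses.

Classify positions by backward induction: terminal positions (no move available) are L. From any other position, the mover wins iff some move reaches an L.
n=0: no move → L
n=1: no move → L
n=2: can move to 1, which is L ⇒ W
n=3: can move to 1, which is L ⇒ W
n=4: moves to 2(W), 3(W); every one is W ⇒ L
n=5: can move to 4, which is L ⇒ W
n=6: can move to 4, which is L ⇒ W
n=7: the only move is to 6(W), a W ⇒ L
n=8: can move to 4, which is L ⇒ W
n=9: moves to 3(W), 6(W), 8(W); every one is W ⇒ L
n=10: can move to 9, which is L ⇒ W
n=11: the only move is to 10(W), a W ⇒ L
n=12: can move to 4, which is L ⇒ W
n=13: the only move is to 12(W), a W ⇒ L
n=14: can move to 7, which is L ⇒ W
n=15: moves to 5(W), 10(W), 12(W), 14(W); every one is W ⇒ L
n=16: can move to 15, which is L ⇒ W
n=17: the only move is to 16(W), a W ⇒ L
n=18: can move to 9, which is L ⇒ W
n=19: the only move is to 18(W), a W ⇒ L
n=20: can move to 15, which is L ⇒ W
n=21: can move to 7, which is L ⇒ W
n=22: can move to 11, which is L ⇒ W
n=23: the only move is to 22(W), a W ⇒ L
n=24: can move to 23, which is L ⇒ W
n=25: moves to 20(W), 24(W); every one is W ⇒ L
n=26: can move to 13, which is L ⇒ W
n=27: can move to 9, which is L ⇒ W
n=28: moves to 14(W), 21(W), 24(W), 26(W), 27(W); every one is W ⇒ L
n=29: can move to 28, which is L ⇒ W
The losing starting values of n are exactly the entries labelled L in this table (13 of them).

0, 1, 4, 7, 9, 11, 13, 15, 17, 19, 23, 25, 28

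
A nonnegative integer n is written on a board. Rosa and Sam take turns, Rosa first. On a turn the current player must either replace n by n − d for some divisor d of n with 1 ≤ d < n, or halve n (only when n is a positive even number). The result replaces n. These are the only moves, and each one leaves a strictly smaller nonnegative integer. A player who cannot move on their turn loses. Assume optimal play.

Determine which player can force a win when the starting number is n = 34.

Rosa wins.

Label each position W (a win for the player to move) or L (a loss). A position with no legal move is L; any other position is W exactly when some move reaches an L, and L when every move reaches a W.
n=0: no move → L
n=1: no move → L
n=2: reaches L-position 1 → W
n=3: only reaches 2(W), which is W → L
n=4: reaches L-position 3 → W
n=5: only reaches 4(W), which is W → L
n=6: reaches L-position 3 → W
n=7: only reaches 6(W), which is W → L
n=8: reaches L-position 7 → W
n=9: only reaches 6(W), 8(W), all W → L
n=10: reaches L-position 5 → W
n=11: only reaches 10(W), which is W → L
n=12: reaches L-position 9 → W
n=13: only reaches 12(W), which is W → L
n=14: reaches L-position 7 → W
n=15: only reaches 10(W), 12(W), 14(W), all W → L
n=16: reaches L-position 15 → W
n=17: only reaches 16(W), which is W → L
n=18: reaches L-position 9 → W
n=19: only reaches 18(W), which is W → L
n=20: reaches L-position 15 → W
n=21: only reaches 14(W), 18(W), 20(W), all W → L
n=22: reaches L-position 11 → W
n=23: only reaches 22(W), which is W → L
n=24: reaches L-position 21 → W
n=25: only reaches 20(W), 24(W), all W → L
n=26: reaches L-position 13 → W
n=27: only reaches 18(W), 24(W), 26(W), all W → L
n=28: reaches L-position 21 → W
n=29: only reaches 28(W), which is W → L
n=30: reaches L-position 15 → W
n=31: only reaches 30(W), which is W → L
n=32: reaches L-position 31 → W
n=33: only reaches 22(W), 30(W), 32(W), all W → L
n=34: reaches L-position 17 → W
The starting position 34 is W: Rosa should move to 17, handing over an L position.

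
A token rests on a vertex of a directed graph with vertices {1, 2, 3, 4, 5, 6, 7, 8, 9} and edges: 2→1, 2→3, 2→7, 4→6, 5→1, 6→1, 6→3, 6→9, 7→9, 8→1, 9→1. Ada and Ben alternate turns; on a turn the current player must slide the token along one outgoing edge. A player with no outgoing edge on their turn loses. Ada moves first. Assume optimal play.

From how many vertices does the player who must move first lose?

Classify positions by backward induction: terminal positions (no move available) are L. From any other position, the mover wins iff some move reaches an L.
Every edge goes from a vertex to one that appears earlier in the order 3, 1, 9, 6, 7, 2, 4, 5, 8, so processing vertices in that order labels each vertex after all of its successors.
3: no outgoing edge → L
1: no outgoing edge → L
9: reaches L-position 1 → W
6: reaches L-position 1 → W
7: only reaches 9(W), which is W → L
2: reaches L-position 7 → W
4: only reaches 6(W), which is W → L
5: reaches L-position 1 → W
8: reaches L-position 1 → W
The L vertices are 1, 3, 4, 7; that is 4 in all.

4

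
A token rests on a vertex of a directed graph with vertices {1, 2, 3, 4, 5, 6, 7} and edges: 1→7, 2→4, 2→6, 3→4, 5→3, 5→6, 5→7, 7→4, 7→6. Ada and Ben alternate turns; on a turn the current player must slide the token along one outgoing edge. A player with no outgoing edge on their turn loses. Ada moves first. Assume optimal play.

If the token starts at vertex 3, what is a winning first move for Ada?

Classify positions by backward induction: terminal positions (no move available) are L. From any other position, the mover wins iff some move reaches an L.
Every edge goes from a vertex to one that appears earlier in the order 4, 6, 2, 3, 7, 5, 1, so processing vertices in that order labels each vertex after all of its successors.
4: no outgoing edge → L
6: no outgoing edge → L
2: W (go to 6, an L position)
3: W (go to 4, an L position)
7: W (go to 6, an L position)
5: W (go to 6, an L position)
1: L (sole option 7(W) is W)
From 3, the L positions reachable in one move are: 4.

Move to 4.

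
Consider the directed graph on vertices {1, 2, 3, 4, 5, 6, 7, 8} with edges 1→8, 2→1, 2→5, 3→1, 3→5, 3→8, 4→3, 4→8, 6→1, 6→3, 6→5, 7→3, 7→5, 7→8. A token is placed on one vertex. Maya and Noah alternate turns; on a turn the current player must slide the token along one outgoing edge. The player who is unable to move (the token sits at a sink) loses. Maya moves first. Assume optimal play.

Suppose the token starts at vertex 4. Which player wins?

Maya wins.

Classify positions by backward induction: terminal positions (no move available) are L. From any other position, the mover wins iff some move reaches an L.
Every edge goes from a vertex to one that appears earlier in the order 5, 8, 1, 3, 2, 4, 6, 7, so processing vertices in that order labels each vertex after all of its successors.
5: no outgoing edge → L
8: no outgoing edge → L
1: →8(L), so W
3: →8(L), so W
2: →5(L), so W
4: →8(L), so W
6: →5(L), so W
7: →8(L), so W
The starting position 4 is W: Maya should move to 8, handing over an L position.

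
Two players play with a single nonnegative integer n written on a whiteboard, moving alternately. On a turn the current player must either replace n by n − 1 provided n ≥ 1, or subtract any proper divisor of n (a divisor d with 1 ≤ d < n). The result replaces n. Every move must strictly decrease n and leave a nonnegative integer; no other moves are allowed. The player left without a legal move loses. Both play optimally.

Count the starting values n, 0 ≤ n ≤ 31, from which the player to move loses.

Positions with no move are L. A position that does have a move is losing for the player to move precisely when every available move leads to a winning position for the opponent. Fill in the labels:
n=0: no move → L
n=1: reaches L-position 0 → W
n=2: only reaches 1(W), which is W → L
n=3: reaches L-position 2 → W
n=4: reaches L-position 2 → W
n=5: only reaches 4(W), which is W → L
n=6: reaches L-position 5 → W
n=7: only reaches 6(W), which is W → L
n=8: reaches L-position 7 → W
n=9: only reaches 6(W), 8(W), all W → L
n=10: reaches L-position 5 → W
n=11: only reaches 10(W), which is W → L
n=12: reaches L-position 9 → W
n=13: only reaches 12(W), which is W → L
n=14: reaches L-position 7 → W
n=15: only reaches 10(W), 12(W), 14(W), all W → L
n=16: reaches L-position 15 → W
n=17: only reaches 16(W), which is W → L
n=18: reaches L-position 9 → W
n=19: only reaches 18(W), which is W → L
n=20: reaches L-position 15 → W
n=21: only reaches 14(W), 18(W), 20(W), all W → L
n=22: reaches L-position 11 → W
n=23: only reaches 22(W), which is W → L
n=24: reaches L-position 21 → W
n=25: only reaches 20(W), 24(W), all W → L
n=26: reaches L-position 13 → W
n=27: only reaches 18(W), 24(W), 26(W), all W → L
n=28: reaches L-position 21 → W
n=29: only reaches 28(W), which is W → L
n=30: reaches L-position 15 → W
n=31: only reaches 30(W), which is W → L
L entries with 0 ≤ n ≤ 31: n = 0, 2, 5, 7, 9, 11, 13, 15, 17, 19, 21, 23, 25, 27, 29, 31; that makes 16.

16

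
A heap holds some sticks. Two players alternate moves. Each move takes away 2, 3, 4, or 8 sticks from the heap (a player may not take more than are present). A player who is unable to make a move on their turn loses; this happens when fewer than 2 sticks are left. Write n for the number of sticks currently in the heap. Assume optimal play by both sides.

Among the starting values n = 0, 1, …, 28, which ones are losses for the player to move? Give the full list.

0, 1, 6, 7, 12, 13, 18, 19, 24, 25

Label each position W (a win for the player to move) or L (a loss). A position with no legal move is L; any other position is W exactly when some move reaches an L, and L when every move reaches a W.
n=0: no move → L
n=1: no move → L
n=2: W (go to 0, an L position)
n=3: W (go to 1, an L position)
n=4: W (go to 1, an L position)
n=5: W (go to 1, an L position)
n=6: L (options 4(W), 3(W), 2(W) are all W)
n=7: L (options 5(W), 4(W), 3(W) are all W)
n=8: W (go to 6, an L position)
n=9: W (go to 7, an L position)
n=10: W (go to 7, an L position)
n=11: W (go to 7, an L position)
n=12: L (options 10(W), 9(W), 8(W), 4(W) are all W)
n=13: L (options 11(W), 10(W), 9(W), 5(W) are all W)
n=14: W (go to 12, an L position)
n=15: W (go to 13, an L position)
n=16: W (go to 13, an L position)
n=17: W (go to 13, an L position)
n=18: L (options 16(W), 15(W), 14(W), 10(W) are all W)
n=19: L (options 17(W), 16(W), 15(W), 11(W) are all W)
n=20: W (go to 18, an L position)
n=21: W (go to 19, an L position)
n=22: W (go to 19, an L position)
n=23: W (go to 19, an L position)
n=24: L (options 22(W), 21(W), 20(W), 16(W) are all W)
n=25: L (options 23(W), 22(W), 21(W), 17(W) are all W)
n=26: W (go to 24, an L position)
n=27: W (go to 25, an L position)
n=28: W (go to 25, an L position)
Reading off the rows marked L gives the requested list; there are 10 such values of n.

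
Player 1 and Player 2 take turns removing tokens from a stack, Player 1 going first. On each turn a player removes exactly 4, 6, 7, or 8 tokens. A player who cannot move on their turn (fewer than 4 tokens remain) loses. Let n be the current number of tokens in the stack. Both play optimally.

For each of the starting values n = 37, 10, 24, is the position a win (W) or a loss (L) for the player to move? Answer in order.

Build the W/L table. Terminal = L. A non-terminal position is W if it has a move to some L; otherwise it is L.
n=0: no move → L
n=1: no move → L
n=2: no move → L
n=3: no move → L
n=4: can move to 0, which is L ⇒ W
n=5: can move to 1, which is L ⇒ W
n=6: can move to 2, which is L ⇒ W
n=7: can move to 3, which is L ⇒ W
n=8: can move to 2, which is L ⇒ W
n=9: can move to 3, which is L ⇒ W
n=10: can move to 3, which is L ⇒ W
n=11: can move to 3, which is L ⇒ W
n=12: moves to 8(W), 6(W), 5(W), 4(W); every one is W ⇒ L
n=13: moves to 9(W), 7(W), 6(W), 5(W); every one is W ⇒ L
n=14: moves to 10(W), 8(W), 7(W), 6(W); every one is W ⇒ L
n=15: moves to 11(W), 9(W), 8(W), 7(W); every one is W ⇒ L
n=16: can move to 12, which is L ⇒ W
n=17: can move to 13, which is L ⇒ W
n=18: can move to 14, which is L ⇒ W
n=19: can move to 15, which is L ⇒ W
n=20: can move to 14, which is L ⇒ W
n=21: can move to 15, which is L ⇒ W
n=22: can move to 15, which is L ⇒ W
n=23: can move to 15, which is L ⇒ W
n=24: moves to 20(W), 18(W), 17(W), 16(W); every one is W ⇒ L
n=25: moves to 21(W), 19(W), 18(W), 17(W); every one is W ⇒ L
n=26: moves to 22(W), 20(W), 19(W), 18(W); every one is W ⇒ L
n=27: moves to 23(W), 21(W), 20(W), 19(W); every one is W ⇒ L
n=28: can move to 24, which is L ⇒ W
n=29: can move to 25, which is L ⇒ W
n=30: can move to 26, which is L ⇒ W
n=31: can move to 27, which is L ⇒ W
n=32: can move to 26, which is L ⇒ W
n=33: can move to 27, which is L ⇒ W
n=34: can move to 27, which is L ⇒ W
n=35: can move to 27, which is L ⇒ W
n=36: moves to 32(W), 30(W), 29(W), 28(W); every one is W ⇒ L
n=37: moves to 33(W), 31(W), 30(W), 29(W); every one is W ⇒ L

37: L, 10: W, 24: L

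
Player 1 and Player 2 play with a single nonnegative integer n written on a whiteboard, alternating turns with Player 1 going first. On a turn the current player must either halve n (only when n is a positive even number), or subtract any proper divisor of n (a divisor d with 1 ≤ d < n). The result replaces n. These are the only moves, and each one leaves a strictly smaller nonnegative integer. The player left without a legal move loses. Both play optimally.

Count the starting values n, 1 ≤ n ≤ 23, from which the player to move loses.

Classify positions by backward induction: terminal positions (no move available) are L. From any other position, the mover wins iff some move reaches an L.
n=0: no move → L
n=1: no move → L
n=2: can move to 1, which is L ⇒ W
n=3: the only move is to 2(W), a W ⇒ L
n=4: can move to 3, which is L ⇒ W
n=5: the only move is to 4(W), a W ⇒ L
n=6: can move to 3, which is L ⇒ W
n=7: the only move is to 6(W), a W ⇒ L
n=8: can move to 7, which is L ⇒ W
n=9: moves to 6(W), 8(W); every one is W ⇒ L
n=10: can move to 5, which is L ⇒ W
n=11: the only move is to 10(W), a W ⇒ L
n=12: can move to 9, which is L ⇒ W
n=13: the only move is to 12(W), a W ⇒ L
n=14: can move to 7, which is L ⇒ W
n=15: moves to 10(W), 12(W), 14(W); every one is W ⇒ L
n=16: can move to 15, which is L ⇒ W
n=17: the only move is to 16(W), a W ⇒ L
n=18: can move to 9, which is L ⇒ W
n=19: the only move is to 18(W), a W ⇒ L
n=20: can move to 15, which is L ⇒ W
n=21: moves to 14(W), 18(W), 20(W); every one is W ⇒ L
n=22: can move to 11, which is L ⇒ W
n=23: the only move is to 22(W), a W ⇒ L
L entries with 1 ≤ n ≤ 23 (n=0 is outside the asked range and is not counted): n = 1, 3, 5, 7, 9, 11, 13, 15, 17, 19, 21, 23; that makes 12.

12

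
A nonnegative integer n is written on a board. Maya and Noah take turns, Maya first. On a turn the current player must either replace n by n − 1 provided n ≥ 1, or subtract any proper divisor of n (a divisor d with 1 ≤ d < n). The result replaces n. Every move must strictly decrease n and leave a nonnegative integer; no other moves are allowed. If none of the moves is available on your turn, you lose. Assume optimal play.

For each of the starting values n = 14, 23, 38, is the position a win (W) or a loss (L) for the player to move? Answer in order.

14: W, 23: L, 38: W

Label each position W (a win for the player to move) or L (a loss). A position with no legal move is L; any other position is W exactly when some move reaches an L, and L when every move reaches a W.
n=0: no move → L
n=1: →0(L), so W
n=2: →1(W) only, which is W, so L
n=3: →2(L), so W
n=4: →2(L), so W
n=5: →4(W) only, which is W, so L
n=6: →5(L), so W
n=7: →6(W) only, which is W, so L
n=8: →7(L), so W
n=9: →6(W), 8(W) — all W, so L
n=10: →5(L), so W
n=11: →10(W) only, which is W, so L
n=12: →9(L), so W
n=13: →12(W) only, which is W, so L
n=14: →7(L), so W
n=15: →10(W), 12(W), 14(W) — all W, so L
n=16: →15(L), so W
n=17: →16(W) only, which is W, so L
n=18: →9(L), so W
n=19: →18(W) only, which is W, so L
n=20: →15(L), so W
n=21: →14(W), 18(W), 20(W) — all W, so L
n=22: →11(L), so W
n=23: →22(W) only, which is W, so L
n=24: →21(L), so W
n=25: →20(W), 24(W) — all W, so L
n=26: →13(L), so W
n=27: →18(W), 24(W), 26(W) — all W, so L
n=28: →21(L), so W
n=29: →28(W) only, which is W, so L
n=30: →15(L), so W
n=31: →30(W) only, which is W, so L
n=32: →31(L), so W
n=33: →22(W), 30(W), 32(W) — all W, so L
n=34: →17(L), so W
n=35: →28(W), 30(W), 34(W) — all W, so L
n=36: →27(L), so W
n=37: →36(W) only, which is W, so L
n=38: →19(L), so W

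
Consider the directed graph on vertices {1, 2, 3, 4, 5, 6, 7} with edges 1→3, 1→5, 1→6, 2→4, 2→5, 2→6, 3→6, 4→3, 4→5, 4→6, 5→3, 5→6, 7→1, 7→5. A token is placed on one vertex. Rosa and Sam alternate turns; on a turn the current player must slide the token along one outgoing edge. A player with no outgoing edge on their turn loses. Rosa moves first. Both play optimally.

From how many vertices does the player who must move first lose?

2

Build the W/L table. Terminal = L. A non-terminal position is W if it has a move to some L; otherwise it is L.
Every edge goes from a vertex to one that appears earlier in the order 6, 3, 5, 1, 4, 2, 7, so processing vertices in that order labels each vertex after all of its successors.
6: no outgoing edge → L
3: W (go to 6, an L position)
5: W (go to 6, an L position)
1: W (go to 6, an L position)
4: W (go to 6, an L position)
2: W (go to 6, an L position)
7: L (options 1(W), 5(W) are all W)
The L vertices are 6, 7; that is 2 in all.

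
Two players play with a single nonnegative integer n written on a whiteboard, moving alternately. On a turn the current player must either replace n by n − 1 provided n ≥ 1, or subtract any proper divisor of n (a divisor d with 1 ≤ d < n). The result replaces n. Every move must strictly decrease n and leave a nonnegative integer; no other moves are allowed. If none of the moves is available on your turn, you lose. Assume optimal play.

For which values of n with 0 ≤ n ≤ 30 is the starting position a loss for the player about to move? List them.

0, 2, 5, 7, 9, 11, 13, 15, 17, 19, 21, 23, 25, 27, 29

Build the W/L table. Terminal = L. A non-terminal position is W if it has a move to some L; otherwise it is L.
n=0: no move → L
n=1: →0(L), so W
n=2: →1(W) only, which is W, so L
n=3: →2(L), so W
n=4: →2(L), so W
n=5: →4(W) only, which is W, so L
n=6: →5(L), so W
n=7: →6(W) only, which is W, so L
n=8: →7(L), so W
n=9: →6(W), 8(W) — all W, so L
n=10: →5(L), so W
n=11: →10(W) only, which is W, so L
n=12: →9(L), so W
n=13: →12(W) only, which is W, so L
n=14: →7(L), so W
n=15: →10(W), 12(W), 14(W) — all W, so L
n=16: →15(L), so W
n=17: →16(W) only, which is W, so L
n=18: →9(L), so W
n=19: →18(W) only, which is W, so L
n=20: →15(L), so W
n=21: →14(W), 18(W), 20(W) — all W, so L
n=22: →11(L), so W
n=23: →22(W) only, which is W, so L
n=24: →21(L), so W
n=25: →20(W), 24(W) — all W, so L
n=26: →13(L), so W
n=27: →18(W), 24(W), 26(W) — all W, so L
n=28: →21(L), so W
n=29: →28(W) only, which is W, so L
n=30: →15(L), so W
The losing starting values of n are exactly the entries labelled L in this table (15 of them).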